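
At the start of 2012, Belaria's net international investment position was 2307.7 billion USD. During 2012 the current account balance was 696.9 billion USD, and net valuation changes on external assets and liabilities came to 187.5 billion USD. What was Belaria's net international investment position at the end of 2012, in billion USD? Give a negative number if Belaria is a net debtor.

3192.1

Change in NIIP = current account + net valuation change = 696.9 + 187.5 = 884.4
End-of-year NIIP = 2307.7 + 884.4 = 3192.1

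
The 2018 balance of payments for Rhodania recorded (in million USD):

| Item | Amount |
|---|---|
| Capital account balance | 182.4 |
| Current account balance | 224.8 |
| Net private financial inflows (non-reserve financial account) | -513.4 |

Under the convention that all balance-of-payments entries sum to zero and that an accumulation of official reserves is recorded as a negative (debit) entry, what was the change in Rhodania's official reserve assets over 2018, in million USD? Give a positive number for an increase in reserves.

Official reserve transactions balance = -(224.8 + 182.4 + (-513.4)) = 106.2
An accumulation of reserves is recorded as a debit (negative entry), so the change in the stock of reserves is the negative of that balance.
Change in official reserves = -(106.2) = -106.2

-106.2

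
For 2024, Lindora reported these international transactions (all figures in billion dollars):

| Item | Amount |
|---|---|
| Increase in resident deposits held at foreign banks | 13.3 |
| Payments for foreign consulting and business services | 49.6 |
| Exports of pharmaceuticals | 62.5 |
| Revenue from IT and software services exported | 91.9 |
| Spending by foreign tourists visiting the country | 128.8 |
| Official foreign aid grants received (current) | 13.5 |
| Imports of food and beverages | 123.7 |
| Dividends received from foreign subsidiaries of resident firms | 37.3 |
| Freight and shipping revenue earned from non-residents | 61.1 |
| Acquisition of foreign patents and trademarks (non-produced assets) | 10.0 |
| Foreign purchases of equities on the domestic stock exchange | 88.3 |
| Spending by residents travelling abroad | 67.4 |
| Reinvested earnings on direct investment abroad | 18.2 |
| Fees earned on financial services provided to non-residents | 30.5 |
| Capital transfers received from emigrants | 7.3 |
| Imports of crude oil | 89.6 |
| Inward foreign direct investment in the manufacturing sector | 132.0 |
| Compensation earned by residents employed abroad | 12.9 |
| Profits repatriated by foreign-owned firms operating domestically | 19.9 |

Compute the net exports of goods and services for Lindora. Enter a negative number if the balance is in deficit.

Goods: -89.6 + 62.5 - 123.7 = -150.8
Services: 30.5 + 61.1 - 67.4 + 91.9 - 49.6 + 128.8 = 195.3
Trade balance = -150.8 + 195.3 = 44.5
(Excluded from the trade balance — financial account: increase in resident deposits held at foreign banks 13.3, foreign purchases of equities on the domestic stock exchange 88.3, inward foreign direct investment in the manufacturing sector 132.0; secondary income: official foreign aid grants received (current) 13.5; primary income: dividends received from foreign subsidiaries of resident firms 37.3, reinvested earnings on direct investment abroad 18.2, compensation earned by residents employed abroad 12.9, profits repatriated by foreign-owned firms operating domestically 19.9; capital account: acquisition of foreign patents and trademarks (non-produced assets) 10.0, capital transfers received from emigrants 7.3.)

44.5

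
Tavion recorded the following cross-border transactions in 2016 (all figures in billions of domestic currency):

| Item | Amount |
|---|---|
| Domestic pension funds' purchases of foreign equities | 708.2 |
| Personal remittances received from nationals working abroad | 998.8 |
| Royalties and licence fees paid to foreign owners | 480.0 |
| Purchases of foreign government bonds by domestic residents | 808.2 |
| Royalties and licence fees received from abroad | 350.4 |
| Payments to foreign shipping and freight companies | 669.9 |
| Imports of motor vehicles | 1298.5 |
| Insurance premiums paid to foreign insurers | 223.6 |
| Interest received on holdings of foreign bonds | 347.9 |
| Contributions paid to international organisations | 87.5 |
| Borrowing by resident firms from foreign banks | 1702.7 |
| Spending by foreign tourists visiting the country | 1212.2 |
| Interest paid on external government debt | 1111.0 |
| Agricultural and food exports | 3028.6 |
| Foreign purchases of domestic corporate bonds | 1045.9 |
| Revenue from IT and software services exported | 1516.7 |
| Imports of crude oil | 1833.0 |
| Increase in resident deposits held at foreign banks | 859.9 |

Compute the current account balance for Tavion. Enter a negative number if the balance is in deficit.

Goods: 3028.6 - 1298.5 - 1833.0 = -102.9
Services: -480.0 + 1212.2 + 350.4 - 669.9 + 1516.7 - 223.6 = 1705.8
Primary income: 347.9 - 1111.0 = -763.1
Secondary income: 998.8 - 87.5 = 911.3
Current account = (-102.9) + 1705.8 + (-763.1) + 911.3 = 1751.1
(Excluded from the current account — financial account: domestic pension funds' purchases of foreign equities 708.2, purchases of foreign government bonds by domestic residents 808.2, borrowing by resident firms from foreign banks 1702.7, foreign purchases of domestic corporate bonds 1045.9, increase in resident deposits held at foreign banks 859.9.)

1751.1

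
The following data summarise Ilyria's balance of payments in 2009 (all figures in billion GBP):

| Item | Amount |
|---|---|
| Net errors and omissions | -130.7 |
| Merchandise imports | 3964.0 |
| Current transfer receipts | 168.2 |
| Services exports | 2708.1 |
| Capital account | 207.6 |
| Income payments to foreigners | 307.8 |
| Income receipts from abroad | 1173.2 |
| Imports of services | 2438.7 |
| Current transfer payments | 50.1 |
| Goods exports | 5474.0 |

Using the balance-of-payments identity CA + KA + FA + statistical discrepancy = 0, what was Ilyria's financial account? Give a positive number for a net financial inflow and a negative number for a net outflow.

-2839.8

Goods balance = 5474.0 - 3964.0 = 1510.0
Services balance = 2708.1 - 2438.7 = 269.4
Trade balance (goods + services) = 1510.0 + 269.4 = 1779.4
Net primary income = 1173.2 - 307.8 = 865.4
Net secondary income = 168.2 - 50.1 = 118.1
Current account = 1779.4 + 865.4 + 118.1 = 2762.9
Financial account = -(2762.9 + 207.6 + (-130.7)) = -2839.8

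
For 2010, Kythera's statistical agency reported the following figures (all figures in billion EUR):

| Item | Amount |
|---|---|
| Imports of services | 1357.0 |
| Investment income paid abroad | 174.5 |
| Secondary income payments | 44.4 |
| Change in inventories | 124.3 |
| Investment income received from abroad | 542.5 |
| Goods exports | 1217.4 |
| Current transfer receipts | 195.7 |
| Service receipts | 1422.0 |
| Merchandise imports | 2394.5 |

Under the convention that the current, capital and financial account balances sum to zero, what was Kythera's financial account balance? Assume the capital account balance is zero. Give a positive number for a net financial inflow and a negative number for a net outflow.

592.8

Goods balance = 1217.4 - 2394.5 = -1177.1
Services balance = 1422.0 - 1357.0 = 65.0
Trade balance (goods + services) = -1177.1 + 65.0 = -1112.1
Net primary income = 542.5 - 174.5 = 368.0
Net secondary income = 195.7 - 44.4 = 151.3
Current account = -1112.1 + 368.0 + 151.3 = -592.8
Financial account = -(-592.8) = 592.8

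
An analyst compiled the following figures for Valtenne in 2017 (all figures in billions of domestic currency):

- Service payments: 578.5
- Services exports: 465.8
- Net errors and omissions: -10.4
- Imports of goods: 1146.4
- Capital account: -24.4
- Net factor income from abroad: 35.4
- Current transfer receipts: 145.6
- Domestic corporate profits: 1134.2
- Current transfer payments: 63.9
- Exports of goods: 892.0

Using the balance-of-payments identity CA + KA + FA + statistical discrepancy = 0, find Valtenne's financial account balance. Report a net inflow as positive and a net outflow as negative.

Goods balance = 892.0 - 1146.4 = -254.4
Services balance = 465.8 - 578.5 = -112.7
Trade balance (goods + services) = -254.4 + (-112.7) = -367.1
Net primary income = 35.4
Net secondary income = 145.6 - 63.9 = 81.7
Current account = -367.1 + 35.4 + 81.7 = -250.0
Financial account = -(-250.0 + (-24.4) + (-10.4)) = 284.8

284.8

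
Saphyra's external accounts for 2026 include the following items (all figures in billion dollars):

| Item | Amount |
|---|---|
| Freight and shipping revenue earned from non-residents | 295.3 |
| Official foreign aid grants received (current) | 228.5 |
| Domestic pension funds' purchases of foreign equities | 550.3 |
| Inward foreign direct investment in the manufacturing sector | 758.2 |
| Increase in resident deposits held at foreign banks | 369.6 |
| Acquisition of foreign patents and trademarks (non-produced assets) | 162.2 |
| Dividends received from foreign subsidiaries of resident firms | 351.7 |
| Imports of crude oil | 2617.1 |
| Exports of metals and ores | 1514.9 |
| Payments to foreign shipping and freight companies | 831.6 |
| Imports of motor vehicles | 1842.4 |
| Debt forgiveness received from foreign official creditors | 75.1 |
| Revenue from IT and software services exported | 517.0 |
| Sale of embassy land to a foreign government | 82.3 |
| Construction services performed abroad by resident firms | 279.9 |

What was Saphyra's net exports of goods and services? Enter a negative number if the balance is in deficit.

-2684.0

Goods: 1514.9 - 1842.4 - 2617.1 = -2944.6
Services: 517.0 + 295.3 - 831.6 + 279.9 = 260.6
Trade balance = -2944.6 + 260.6 = -2684.0
(Excluded from the trade balance — secondary income: official foreign aid grants received (current) 228.5; financial account: domestic pension funds' purchases of foreign equities 550.3, inward foreign direct investment in the manufacturing sector 758.2, increase in resident deposits held at foreign banks 369.6; capital account: acquisition of foreign patents and trademarks (non-produced assets) 162.2, debt forgiveness received from foreign official creditors 75.1, sale of embassy land to a foreign government 82.3; primary income: dividends received from foreign subsidiaries of resident firms 351.7.)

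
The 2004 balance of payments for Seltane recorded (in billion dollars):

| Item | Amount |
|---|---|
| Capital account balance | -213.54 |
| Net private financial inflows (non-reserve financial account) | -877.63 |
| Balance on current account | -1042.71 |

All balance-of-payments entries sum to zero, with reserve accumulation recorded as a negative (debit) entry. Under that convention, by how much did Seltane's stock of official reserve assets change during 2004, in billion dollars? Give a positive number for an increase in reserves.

Official reserve transactions balance = -((-1042.71) + (-213.54) + (-877.63)) = 2133.88
An accumulation of reserves is recorded as a debit (negative entry), so the change in the stock of reserves is the negative of that balance.
Change in official reserves = -(2133.88) = -2133.88

-2133.88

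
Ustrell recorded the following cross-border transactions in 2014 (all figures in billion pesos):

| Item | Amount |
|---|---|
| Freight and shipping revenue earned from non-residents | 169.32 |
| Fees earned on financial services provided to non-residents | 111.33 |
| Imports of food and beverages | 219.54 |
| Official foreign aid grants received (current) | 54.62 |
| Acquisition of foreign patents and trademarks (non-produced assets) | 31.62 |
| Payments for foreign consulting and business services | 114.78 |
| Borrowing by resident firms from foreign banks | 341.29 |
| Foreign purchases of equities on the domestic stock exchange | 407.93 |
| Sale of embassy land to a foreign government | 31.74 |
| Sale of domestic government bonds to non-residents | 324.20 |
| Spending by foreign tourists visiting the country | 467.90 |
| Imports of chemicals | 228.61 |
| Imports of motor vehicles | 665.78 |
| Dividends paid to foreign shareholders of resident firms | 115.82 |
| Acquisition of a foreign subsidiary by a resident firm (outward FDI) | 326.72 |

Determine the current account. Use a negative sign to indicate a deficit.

-541.36

Goods: -228.61 - 665.78 - 219.54 = -1113.93
Services: -114.78 + 169.32 + 467.90 + 111.33 = 633.77
Primary income: -115.82
Secondary income: 54.62
Current account = (-1113.93) + 633.77 + (-115.82) + 54.62 = -541.36
(Excluded from the current account — capital account: acquisition of foreign patents and trademarks (non-produced assets) 31.62, sale of embassy land to a foreign government 31.74; financial account: borrowing by resident firms from foreign banks 341.29, foreign purchases of equities on the domestic stock exchange 407.93, sale of domestic government bonds to non-residents 324.20, acquisition of a foreign subsidiary by a resident firm (outward FDI) 326.72.)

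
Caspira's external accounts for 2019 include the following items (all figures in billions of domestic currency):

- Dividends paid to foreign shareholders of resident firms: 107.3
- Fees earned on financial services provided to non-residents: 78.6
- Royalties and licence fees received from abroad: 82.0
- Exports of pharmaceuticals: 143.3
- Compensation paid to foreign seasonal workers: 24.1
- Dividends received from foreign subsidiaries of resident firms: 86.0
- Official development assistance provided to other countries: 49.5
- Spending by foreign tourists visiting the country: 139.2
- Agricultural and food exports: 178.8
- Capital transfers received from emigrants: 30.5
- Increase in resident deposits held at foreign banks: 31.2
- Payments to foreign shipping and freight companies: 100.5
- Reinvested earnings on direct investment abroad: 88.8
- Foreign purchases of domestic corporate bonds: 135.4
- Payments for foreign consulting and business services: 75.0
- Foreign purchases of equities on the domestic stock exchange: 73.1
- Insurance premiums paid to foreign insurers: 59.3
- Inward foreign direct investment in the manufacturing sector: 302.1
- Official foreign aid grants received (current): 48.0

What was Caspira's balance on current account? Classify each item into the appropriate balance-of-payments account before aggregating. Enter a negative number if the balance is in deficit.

Goods: 143.3 + 178.8 = 322.1
Services: 82.0 + 78.6 - 75.0 + 139.2 - 100.5 - 59.3 = 65.0
Primary income: -24.1 + 88.8 - 107.3 + 86.0 = 43.4
Secondary income: 48.0 - 49.5 = -1.5
Current account = 322.1 + 65.0 + 43.4 + (-1.5) = 429.0
(Excluded from the current account — capital account: capital transfers received from emigrants 30.5; financial account: increase in resident deposits held at foreign banks 31.2, foreign purchases of domestic corporate bonds 135.4, foreign purchases of equities on the domestic stock exchange 73.1, inward foreign direct investment in the manufacturing sector 302.1.)

429.0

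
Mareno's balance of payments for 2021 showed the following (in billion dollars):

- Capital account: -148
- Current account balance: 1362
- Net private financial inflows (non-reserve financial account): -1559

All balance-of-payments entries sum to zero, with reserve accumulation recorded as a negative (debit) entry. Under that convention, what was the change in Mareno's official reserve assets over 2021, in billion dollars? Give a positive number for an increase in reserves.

Official reserve transactions balance = -(1362 + (-148) + (-1559)) = 345
An accumulation of reserves is recorded as a debit (negative entry), so the change in the stock of reserves is the negative of that balance.
Change in official reserves = -(345) = -345

-345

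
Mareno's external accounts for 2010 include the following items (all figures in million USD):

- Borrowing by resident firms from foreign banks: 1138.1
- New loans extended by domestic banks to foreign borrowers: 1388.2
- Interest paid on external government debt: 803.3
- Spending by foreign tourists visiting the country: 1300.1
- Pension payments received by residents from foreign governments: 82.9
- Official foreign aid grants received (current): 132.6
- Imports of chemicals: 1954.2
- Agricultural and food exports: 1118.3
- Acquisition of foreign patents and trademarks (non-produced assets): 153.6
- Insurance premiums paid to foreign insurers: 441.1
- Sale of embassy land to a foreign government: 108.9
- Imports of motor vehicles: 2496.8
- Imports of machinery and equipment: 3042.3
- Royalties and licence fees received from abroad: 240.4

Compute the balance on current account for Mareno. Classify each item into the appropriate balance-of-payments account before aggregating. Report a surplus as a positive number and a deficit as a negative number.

Goods: -1954.2 + 1118.3 - 3042.3 - 2496.8 = -6375.0
Services: -441.1 + 1300.1 + 240.4 = 1099.4
Primary income: -803.3
Secondary income: 82.9 + 132.6 = 215.5
Current account = (-6375.0) + 1099.4 + (-803.3) + 215.5 = -5863.4
(Excluded from the current account — financial account: borrowing by resident firms from foreign banks 1138.1, new loans extended by domestic banks to foreign borrowers 1388.2; capital account: acquisition of foreign patents and trademarks (non-produced assets) 153.6, sale of embassy land to a foreign government 108.9.)

-5863.4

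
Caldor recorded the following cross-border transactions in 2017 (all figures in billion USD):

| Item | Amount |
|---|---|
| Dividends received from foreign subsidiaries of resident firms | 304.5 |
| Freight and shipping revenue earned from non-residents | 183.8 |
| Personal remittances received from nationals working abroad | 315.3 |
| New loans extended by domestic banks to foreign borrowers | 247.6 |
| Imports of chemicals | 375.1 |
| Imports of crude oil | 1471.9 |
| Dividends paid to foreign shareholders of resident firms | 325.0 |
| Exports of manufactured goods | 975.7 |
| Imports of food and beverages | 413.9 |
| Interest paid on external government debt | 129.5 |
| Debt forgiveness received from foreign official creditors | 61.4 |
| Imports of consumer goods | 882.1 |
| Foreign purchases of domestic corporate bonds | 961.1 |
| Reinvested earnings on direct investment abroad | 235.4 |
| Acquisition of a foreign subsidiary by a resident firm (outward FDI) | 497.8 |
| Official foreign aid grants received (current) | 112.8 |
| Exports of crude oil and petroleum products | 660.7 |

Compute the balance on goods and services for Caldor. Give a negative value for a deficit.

-1322.8

Goods: -413.9 - 375.1 + 660.7 - 882.1 - 1471.9 + 975.7 = -1506.6
Services: 183.8
Trade balance = -1506.6 + 183.8 = -1322.8
(Excluded from the trade balance — primary income: dividends received from foreign subsidiaries of resident firms 304.5, dividends paid to foreign shareholders of resident firms 325.0, interest paid on external government debt 129.5, reinvested earnings on direct investment abroad 235.4; secondary income: personal remittances received from nationals working abroad 315.3, official foreign aid grants received (current) 112.8; financial account: new loans extended by domestic banks to foreign borrowers 247.6, foreign purchases of domestic corporate bonds 961.1, acquisition of a foreign subsidiary by a resident firm (outward FDI) 497.8; capital account: debt forgiveness received from foreign official creditors 61.4.)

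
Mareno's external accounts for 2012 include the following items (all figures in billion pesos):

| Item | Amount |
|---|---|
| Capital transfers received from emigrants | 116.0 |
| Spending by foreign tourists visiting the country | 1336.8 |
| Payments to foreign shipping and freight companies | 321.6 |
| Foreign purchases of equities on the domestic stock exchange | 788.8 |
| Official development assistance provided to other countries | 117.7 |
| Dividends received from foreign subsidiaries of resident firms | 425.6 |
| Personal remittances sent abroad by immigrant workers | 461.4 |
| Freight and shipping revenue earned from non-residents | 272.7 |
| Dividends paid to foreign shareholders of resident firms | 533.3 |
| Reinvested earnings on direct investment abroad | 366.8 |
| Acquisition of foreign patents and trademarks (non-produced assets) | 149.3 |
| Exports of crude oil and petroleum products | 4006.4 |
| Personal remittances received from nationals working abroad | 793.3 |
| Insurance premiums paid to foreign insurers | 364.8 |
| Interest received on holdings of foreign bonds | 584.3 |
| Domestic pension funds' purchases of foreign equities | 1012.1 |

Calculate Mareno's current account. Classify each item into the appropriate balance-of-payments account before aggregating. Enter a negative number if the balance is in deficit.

Goods: 4006.4
Services: -364.8 + 1336.8 + 272.7 - 321.6 = 923.1
Primary income: -533.3 + 425.6 + 366.8 + 584.3 = 843.4
Secondary income: 793.3 - 461.4 - 117.7 = 214.2
Current account = 4006.4 + 923.1 + 843.4 + 214.2 = 5987.1
(Excluded from the current account — capital account: capital transfers received from emigrants 116.0, acquisition of foreign patents and trademarks (non-produced assets) 149.3; financial account: foreign purchases of equities on the domestic stock exchange 788.8, domestic pension funds' purchases of foreign equities 1012.1.)

5987.1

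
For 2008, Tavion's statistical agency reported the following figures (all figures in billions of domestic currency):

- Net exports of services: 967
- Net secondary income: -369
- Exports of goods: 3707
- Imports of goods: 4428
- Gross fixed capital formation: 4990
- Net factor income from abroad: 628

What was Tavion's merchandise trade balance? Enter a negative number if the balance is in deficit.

Goods balance = 3707 - 4428 = -721

-721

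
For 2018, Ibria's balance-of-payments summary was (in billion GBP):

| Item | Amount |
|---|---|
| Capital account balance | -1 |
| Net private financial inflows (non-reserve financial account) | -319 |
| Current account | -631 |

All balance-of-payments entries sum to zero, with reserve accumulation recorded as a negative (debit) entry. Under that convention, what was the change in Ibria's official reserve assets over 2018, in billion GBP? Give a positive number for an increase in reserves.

Official reserve transactions balance = -((-631) + (-1) + (-319)) = 951
An accumulation of reserves is recorded as a debit (negative entry), so the change in the stock of reserves is the negative of that balance.
Change in official reserves = -(951) = -951

-951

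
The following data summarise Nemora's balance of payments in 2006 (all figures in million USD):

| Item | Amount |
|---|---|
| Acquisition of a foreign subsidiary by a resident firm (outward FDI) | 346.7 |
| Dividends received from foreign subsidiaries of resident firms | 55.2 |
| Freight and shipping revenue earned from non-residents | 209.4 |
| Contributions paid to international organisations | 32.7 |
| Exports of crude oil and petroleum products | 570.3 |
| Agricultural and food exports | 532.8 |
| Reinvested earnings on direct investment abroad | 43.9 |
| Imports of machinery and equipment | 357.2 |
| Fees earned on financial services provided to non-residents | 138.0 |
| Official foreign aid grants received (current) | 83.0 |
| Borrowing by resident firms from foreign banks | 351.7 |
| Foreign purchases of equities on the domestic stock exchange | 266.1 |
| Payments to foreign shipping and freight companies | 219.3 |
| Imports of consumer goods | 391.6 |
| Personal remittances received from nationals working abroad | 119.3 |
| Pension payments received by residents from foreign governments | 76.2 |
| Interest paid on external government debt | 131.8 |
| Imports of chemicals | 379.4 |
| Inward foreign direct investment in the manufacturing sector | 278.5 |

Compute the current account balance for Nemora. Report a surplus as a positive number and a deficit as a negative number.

316.1

Goods: 570.3 - 379.4 - 391.6 + 532.8 - 357.2 = -25.1
Services: 209.4 - 219.3 + 138.0 = 128.1
Primary income: -131.8 + 43.9 + 55.2 = -32.7
Secondary income: 119.3 + 83.0 + 76.2 - 32.7 = 245.8
Current account = (-25.1) + 128.1 + (-32.7) + 245.8 = 316.1
(Excluded from the current account — financial account: acquisition of a foreign subsidiary by a resident firm (outward FDI) 346.7, borrowing by resident firms from foreign banks 351.7, foreign purchases of equities on the domestic stock exchange 266.1, inward foreign direct investment in the manufacturing sector 278.5.)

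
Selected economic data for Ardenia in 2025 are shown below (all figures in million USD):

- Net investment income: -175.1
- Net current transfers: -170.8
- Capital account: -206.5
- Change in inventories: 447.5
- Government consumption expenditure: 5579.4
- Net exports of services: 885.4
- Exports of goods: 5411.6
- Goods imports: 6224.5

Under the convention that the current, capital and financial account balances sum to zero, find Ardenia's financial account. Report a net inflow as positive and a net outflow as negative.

479.9

Goods balance = 5411.6 - 6224.5 = -812.9
Services balance = 885.4
Trade balance (goods + services) = -812.9 + 885.4 = 72.5
Net primary income = -175.1
Net secondary income = -170.8
Current account = 72.5 + (-175.1) + (-170.8) = -273.4
Financial account = -(-273.4 + (-206.5)) = 479.9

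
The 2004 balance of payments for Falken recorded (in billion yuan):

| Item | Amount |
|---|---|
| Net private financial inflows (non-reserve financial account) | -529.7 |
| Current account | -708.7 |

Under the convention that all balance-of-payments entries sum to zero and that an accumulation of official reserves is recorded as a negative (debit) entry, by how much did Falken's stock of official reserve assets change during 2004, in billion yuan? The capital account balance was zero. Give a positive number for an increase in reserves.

Official reserve transactions balance = -((-708.7) + (-529.7)) = 1238.4
An accumulation of reserves is recorded as a debit (negative entry), so the change in the stock of reserves is the negative of that balance.
Change in official reserves = -(1238.4) = -1238.4

-1238.4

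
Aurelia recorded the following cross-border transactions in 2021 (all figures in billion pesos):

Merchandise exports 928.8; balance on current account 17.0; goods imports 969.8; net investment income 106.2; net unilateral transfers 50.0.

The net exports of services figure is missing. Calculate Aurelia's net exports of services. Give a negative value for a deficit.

Current account = goods balance + services balance + net primary income + net secondary income
Sum of the known components = 115.2
Net exports of services = CA - (known components) = 17.0 - 115.2 = -98.2

-98.2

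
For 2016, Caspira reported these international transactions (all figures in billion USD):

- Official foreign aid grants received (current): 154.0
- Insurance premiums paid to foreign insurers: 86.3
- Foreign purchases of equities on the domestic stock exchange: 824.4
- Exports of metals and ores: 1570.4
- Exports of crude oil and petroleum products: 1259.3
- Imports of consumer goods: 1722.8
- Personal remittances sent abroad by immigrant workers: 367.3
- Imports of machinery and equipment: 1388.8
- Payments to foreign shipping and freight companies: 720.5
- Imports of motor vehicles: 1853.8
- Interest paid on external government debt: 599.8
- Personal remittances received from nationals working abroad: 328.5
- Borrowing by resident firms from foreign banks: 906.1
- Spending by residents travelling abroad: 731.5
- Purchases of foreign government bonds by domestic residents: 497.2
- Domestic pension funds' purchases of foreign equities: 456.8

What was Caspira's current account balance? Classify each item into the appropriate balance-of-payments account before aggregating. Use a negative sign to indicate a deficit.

-4158.6

Goods: -1388.8 - 1722.8 + 1259.3 - 1853.8 + 1570.4 = -2135.7
Services: -720.5 - 731.5 - 86.3 = -1538.3
Primary income: -599.8
Secondary income: -367.3 + 328.5 + 154.0 = 115.2
Current account = (-2135.7) + (-1538.3) + (-599.8) + 115.2 = -4158.6
(Excluded from the current account — financial account: foreign purchases of equities on the domestic stock exchange 824.4, borrowing by resident firms from foreign banks 906.1, purchases of foreign government bonds by domestic residents 497.2, domestic pension funds' purchases of foreign equities 456.8.)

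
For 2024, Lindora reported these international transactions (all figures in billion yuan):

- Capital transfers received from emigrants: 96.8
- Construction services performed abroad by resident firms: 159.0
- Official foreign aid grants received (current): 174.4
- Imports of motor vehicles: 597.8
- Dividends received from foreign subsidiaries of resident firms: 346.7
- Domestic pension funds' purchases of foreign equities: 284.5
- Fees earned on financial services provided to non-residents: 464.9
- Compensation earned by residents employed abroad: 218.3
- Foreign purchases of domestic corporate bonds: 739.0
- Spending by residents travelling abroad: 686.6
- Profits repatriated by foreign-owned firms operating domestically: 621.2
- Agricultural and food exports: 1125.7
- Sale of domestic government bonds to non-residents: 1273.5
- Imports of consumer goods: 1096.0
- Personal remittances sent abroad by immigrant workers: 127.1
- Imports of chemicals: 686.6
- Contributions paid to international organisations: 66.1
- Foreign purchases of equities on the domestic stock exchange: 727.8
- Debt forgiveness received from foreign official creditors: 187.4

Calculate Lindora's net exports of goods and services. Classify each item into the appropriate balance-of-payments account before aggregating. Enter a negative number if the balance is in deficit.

Goods: -1096.0 - 686.6 - 597.8 + 1125.7 = -1254.7
Services: 159.0 - 686.6 + 464.9 = -62.7
Trade balance = -1254.7 + (-62.7) = -1317.4
(Excluded from the trade balance — capital account: capital transfers received from emigrants 96.8, debt forgiveness received from foreign official creditors 187.4; secondary income: official foreign aid grants received (current) 174.4, personal remittances sent abroad by immigrant workers 127.1, contributions paid to international organisations 66.1; primary income: dividends received from foreign subsidiaries of resident firms 346.7, compensation earned by residents employed abroad 218.3, profits repatriated by foreign-owned firms operating domestically 621.2; financial account: domestic pension funds' purchases of foreign equities 284.5, foreign purchases of domestic corporate bonds 739.0, sale of domestic government bonds to non-residents 1273.5, foreign purchases of equities on the domestic stock exchange 727.8.)

-1317.4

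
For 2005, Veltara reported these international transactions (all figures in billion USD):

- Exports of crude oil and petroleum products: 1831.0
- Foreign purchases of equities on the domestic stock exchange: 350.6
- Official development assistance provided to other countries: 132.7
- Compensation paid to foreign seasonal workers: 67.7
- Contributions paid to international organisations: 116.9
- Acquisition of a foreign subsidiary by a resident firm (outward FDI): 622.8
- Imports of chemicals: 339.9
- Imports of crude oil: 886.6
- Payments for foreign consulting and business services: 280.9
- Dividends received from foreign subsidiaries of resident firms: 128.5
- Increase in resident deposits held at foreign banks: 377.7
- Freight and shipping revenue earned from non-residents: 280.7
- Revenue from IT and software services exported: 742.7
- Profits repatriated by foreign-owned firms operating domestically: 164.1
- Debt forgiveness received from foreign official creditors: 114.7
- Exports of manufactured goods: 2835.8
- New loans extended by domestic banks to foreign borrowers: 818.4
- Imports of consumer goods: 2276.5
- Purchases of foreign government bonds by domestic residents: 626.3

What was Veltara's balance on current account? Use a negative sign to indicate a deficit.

1553.4

Goods: -886.6 + 1831.0 + 2835.8 - 2276.5 - 339.9 = 1163.8
Services: 280.7 - 280.9 + 742.7 = 742.5
Primary income: 128.5 - 67.7 - 164.1 = -103.3
Secondary income: -132.7 - 116.9 = -249.6
Current account = 1163.8 + 742.5 + (-103.3) + (-249.6) = 1553.4
(Excluded from the current account — financial account: foreign purchases of equities on the domestic stock exchange 350.6, acquisition of a foreign subsidiary by a resident firm (outward FDI) 622.8, increase in resident deposits held at foreign banks 377.7, new loans extended by domestic banks to foreign borrowers 818.4, purchases of foreign government bonds by domestic residents 626.3; capital account: debt forgiveness received from foreign official creditors 114.7.)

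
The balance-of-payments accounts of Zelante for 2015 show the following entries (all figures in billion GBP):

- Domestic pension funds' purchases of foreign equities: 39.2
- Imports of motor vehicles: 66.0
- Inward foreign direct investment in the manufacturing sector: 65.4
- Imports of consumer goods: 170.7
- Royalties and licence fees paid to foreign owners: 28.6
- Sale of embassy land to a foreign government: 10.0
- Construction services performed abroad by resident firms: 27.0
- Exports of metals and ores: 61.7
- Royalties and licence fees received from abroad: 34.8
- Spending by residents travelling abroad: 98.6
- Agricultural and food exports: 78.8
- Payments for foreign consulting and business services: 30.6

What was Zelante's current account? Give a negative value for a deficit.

Goods: 61.7 + 78.8 - 170.7 - 66.0 = -96.2
Services: 27.0 + 34.8 - 30.6 - 28.6 - 98.6 = -96.0
Current account = (-96.2) + (-96.0) = -192.2
(Excluded from the current account — financial account: domestic pension funds' purchases of foreign equities 39.2, inward foreign direct investment in the manufacturing sector 65.4; capital account: sale of embassy land to a foreign government 10.0.)

-192.2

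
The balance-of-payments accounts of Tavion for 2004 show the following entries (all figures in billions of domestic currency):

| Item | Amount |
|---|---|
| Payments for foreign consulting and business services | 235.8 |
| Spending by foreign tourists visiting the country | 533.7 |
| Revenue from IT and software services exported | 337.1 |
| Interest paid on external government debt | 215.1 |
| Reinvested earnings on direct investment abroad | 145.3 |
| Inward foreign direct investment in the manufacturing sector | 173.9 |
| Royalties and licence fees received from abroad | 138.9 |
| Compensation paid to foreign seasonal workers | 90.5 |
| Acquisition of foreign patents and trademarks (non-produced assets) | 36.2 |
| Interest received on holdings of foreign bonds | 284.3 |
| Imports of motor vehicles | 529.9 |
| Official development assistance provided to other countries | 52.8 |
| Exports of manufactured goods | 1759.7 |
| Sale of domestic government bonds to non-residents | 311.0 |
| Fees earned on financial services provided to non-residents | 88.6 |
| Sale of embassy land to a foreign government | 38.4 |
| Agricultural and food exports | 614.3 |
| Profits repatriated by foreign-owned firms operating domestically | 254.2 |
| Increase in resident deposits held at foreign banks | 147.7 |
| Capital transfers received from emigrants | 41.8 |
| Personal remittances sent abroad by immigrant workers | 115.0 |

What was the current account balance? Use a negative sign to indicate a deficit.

2408.6

Goods: -529.9 + 614.3 + 1759.7 = 1844.1
Services: 533.7 + 88.6 + 138.9 + 337.1 - 235.8 = 862.5
Primary income: -90.5 + 284.3 - 254.2 + 145.3 - 215.1 = -130.2
Secondary income: -115.0 - 52.8 = -167.8
Current account = 1844.1 + 862.5 + (-130.2) + (-167.8) = 2408.6
(Excluded from the current account — financial account: inward foreign direct investment in the manufacturing sector 173.9, sale of domestic government bonds to non-residents 311.0, increase in resident deposits held at foreign banks 147.7; capital account: acquisition of foreign patents and trademarks (non-produced assets) 36.2, sale of embassy land to a foreign government 38.4, capital transfers received from emigrants 41.8.)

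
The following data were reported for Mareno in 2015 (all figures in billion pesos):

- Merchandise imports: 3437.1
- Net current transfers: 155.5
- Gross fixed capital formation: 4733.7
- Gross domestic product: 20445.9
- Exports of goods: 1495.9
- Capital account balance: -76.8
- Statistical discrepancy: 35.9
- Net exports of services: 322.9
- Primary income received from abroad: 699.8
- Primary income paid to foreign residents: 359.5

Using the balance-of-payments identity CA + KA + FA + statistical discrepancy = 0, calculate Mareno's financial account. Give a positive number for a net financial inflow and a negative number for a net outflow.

1163.4

Goods balance = 1495.9 - 3437.1 = -1941.2
Services balance = 322.9
Trade balance (goods + services) = -1941.2 + 322.9 = -1618.3
Net primary income = 699.8 - 359.5 = 340.3
Net secondary income = 155.5
Current account = -1618.3 + 340.3 + 155.5 = -1122.5
Financial account = -(-1122.5 + (-76.8) + 35.9) = 1163.4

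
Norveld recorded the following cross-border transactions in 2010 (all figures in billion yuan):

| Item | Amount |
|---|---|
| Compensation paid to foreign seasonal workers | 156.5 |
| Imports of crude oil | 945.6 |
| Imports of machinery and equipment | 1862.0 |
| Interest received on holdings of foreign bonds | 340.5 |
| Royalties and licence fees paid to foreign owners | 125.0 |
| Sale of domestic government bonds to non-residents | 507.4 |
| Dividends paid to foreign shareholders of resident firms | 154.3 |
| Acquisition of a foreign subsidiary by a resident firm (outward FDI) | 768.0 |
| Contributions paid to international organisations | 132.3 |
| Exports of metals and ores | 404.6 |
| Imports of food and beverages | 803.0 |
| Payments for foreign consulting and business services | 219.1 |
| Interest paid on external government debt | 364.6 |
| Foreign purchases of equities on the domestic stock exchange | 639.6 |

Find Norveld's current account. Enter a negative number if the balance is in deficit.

Goods: -803.0 - 1862.0 - 945.6 + 404.6 = -3206.0
Services: -125.0 - 219.1 = -344.1
Primary income: -156.5 + 340.5 - 154.3 - 364.6 = -334.9
Secondary income: -132.3
Current account = (-3206.0) + (-344.1) + (-334.9) + (-132.3) = -4017.3
(Excluded from the current account — financial account: sale of domestic government bonds to non-residents 507.4, acquisition of a foreign subsidiary by a resident firm (outward FDI) 768.0, foreign purchases of equities on the domestic stock exchange 639.6.)

-4017.3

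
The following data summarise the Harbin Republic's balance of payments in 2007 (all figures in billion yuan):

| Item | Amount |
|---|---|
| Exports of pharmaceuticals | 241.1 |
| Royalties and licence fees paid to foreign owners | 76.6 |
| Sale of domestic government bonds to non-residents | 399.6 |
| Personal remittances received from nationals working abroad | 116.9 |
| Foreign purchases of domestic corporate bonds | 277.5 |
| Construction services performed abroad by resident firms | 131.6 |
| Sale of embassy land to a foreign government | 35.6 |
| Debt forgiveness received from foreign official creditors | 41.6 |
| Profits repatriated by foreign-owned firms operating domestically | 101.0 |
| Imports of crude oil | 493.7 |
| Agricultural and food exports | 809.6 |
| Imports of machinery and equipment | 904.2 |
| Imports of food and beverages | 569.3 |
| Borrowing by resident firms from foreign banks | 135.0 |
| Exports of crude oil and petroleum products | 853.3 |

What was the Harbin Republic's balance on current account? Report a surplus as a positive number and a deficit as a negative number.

7.7

Goods: -493.7 + 809.6 - 569.3 + 853.3 + 241.1 - 904.2 = -63.2
Services: -76.6 + 131.6 = 55.0
Primary income: -101.0
Secondary income: 116.9
Current account = (-63.2) + 55.0 + (-101.0) + 116.9 = 7.7
(Excluded from the current account — financial account: sale of domestic government bonds to non-residents 399.6, foreign purchases of domestic corporate bonds 277.5, borrowing by resident firms from foreign banks 135.0; capital account: sale of embassy land to a foreign government 35.6, debt forgiveness received from foreign official creditors 41.6.)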